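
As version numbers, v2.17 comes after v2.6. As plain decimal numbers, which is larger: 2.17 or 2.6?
2.6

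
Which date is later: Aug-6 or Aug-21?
Aug-21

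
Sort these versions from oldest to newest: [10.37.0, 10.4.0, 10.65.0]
[10.4.0, 10.37.0, 10.65.0]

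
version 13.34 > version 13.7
True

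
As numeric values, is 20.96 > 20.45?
True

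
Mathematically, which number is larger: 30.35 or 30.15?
30.35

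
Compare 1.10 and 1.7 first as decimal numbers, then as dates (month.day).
As decimals: 1.10 < 1.7. As dates: 1/10 is later than 1/7 (day 10 > day 7).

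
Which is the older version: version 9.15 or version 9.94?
version 9.15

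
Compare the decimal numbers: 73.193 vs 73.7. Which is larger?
73.7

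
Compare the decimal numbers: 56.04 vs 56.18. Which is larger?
56.18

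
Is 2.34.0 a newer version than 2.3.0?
Yes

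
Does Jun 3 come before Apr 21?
No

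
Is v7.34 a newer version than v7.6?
Yes. Version numbers are compared segment by segment as integers, not as decimals: minor version 34 > 6, so v7.34 > v7.6 (even though the decimal 7.34 < 7.6).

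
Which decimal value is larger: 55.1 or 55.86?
55.86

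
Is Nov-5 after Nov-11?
No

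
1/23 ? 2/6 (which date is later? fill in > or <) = <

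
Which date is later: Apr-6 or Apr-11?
Apr-11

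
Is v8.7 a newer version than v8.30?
No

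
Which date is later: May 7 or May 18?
May 18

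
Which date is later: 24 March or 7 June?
7 June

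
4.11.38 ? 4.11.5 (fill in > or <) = >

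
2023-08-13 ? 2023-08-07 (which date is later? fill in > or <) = >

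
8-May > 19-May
False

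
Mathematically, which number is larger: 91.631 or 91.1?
91.631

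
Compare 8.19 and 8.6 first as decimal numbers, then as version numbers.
As decimals: 8.19 < 8.6. As versions: v8.19 > v8.6 (minor version 19 > 6).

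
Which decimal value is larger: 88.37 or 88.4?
88.4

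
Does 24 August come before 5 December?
Yes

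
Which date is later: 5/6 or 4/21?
5/6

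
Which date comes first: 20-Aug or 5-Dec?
20-Aug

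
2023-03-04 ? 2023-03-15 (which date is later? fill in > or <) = <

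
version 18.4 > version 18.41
False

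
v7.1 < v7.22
True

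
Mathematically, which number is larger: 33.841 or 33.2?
33.841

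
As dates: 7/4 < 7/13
True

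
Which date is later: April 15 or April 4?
April 15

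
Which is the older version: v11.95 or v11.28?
v11.28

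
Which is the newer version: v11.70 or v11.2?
v11.70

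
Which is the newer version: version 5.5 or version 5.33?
version 5.33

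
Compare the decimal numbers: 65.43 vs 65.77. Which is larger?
65.77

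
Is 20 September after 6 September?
Yes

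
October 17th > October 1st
True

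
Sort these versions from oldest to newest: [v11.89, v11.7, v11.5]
[v11.5, v11.7, v11.89]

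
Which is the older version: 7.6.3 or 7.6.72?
7.6.3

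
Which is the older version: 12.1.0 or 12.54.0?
12.1.0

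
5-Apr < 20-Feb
False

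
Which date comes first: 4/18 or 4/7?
4/7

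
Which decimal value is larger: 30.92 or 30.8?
30.92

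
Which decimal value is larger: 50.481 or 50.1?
50.481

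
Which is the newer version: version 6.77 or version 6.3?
version 6.77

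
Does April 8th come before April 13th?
Yes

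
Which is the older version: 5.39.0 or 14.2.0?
5.39.0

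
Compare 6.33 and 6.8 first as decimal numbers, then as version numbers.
As decimals: 6.33 < 6.8. As versions: v6.33 > v6.8 (minor version 33 > 8).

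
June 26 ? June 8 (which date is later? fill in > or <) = >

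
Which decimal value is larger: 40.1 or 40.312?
40.312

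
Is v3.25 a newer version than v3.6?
Yes. Version numbers are compared segment by segment as integers, not as decimals: minor version 25 > 6, so v3.25 > v3.6 (even though the decimal 3.25 < 3.6).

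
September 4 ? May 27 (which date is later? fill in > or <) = >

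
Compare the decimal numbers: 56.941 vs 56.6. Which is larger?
56.941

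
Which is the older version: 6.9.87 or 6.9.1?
6.9.1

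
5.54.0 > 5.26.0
True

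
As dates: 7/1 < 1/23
False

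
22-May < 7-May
False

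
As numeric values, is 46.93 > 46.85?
True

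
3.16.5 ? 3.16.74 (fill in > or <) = <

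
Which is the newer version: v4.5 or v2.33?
v4.5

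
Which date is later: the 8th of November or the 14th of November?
the 14th of November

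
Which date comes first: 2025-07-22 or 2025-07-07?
2025-07-07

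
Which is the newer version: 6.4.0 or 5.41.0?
6.4.0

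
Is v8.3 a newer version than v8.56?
No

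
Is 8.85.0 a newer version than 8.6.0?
Yes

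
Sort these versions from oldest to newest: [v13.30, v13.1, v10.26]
[v10.26, v13.1, v13.30]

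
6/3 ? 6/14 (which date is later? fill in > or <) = <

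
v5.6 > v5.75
False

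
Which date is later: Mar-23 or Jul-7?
Jul-7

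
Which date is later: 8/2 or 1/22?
8/2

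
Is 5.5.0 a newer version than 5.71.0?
No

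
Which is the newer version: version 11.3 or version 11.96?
version 11.96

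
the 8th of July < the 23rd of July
True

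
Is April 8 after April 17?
No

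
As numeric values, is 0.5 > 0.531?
False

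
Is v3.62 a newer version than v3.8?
Yes. Version numbers are compared segment by segment as integers, not as decimals: minor version 62 > 8, so v3.62 > v3.8 (even though the decimal 3.62 < 3.8).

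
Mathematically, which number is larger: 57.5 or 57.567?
57.567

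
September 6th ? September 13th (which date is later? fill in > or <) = <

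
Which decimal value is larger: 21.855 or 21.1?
21.855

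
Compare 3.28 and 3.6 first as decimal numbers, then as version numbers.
As decimals: 3.28 < 3.6. As versions: v3.28 > v3.6 (minor version 28 > 6).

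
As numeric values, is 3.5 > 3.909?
False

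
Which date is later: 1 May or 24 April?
1 May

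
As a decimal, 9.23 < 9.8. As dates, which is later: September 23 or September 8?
September 23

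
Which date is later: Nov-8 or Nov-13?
Nov-13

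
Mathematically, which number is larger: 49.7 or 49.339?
49.7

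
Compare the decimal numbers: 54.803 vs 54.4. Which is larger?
54.803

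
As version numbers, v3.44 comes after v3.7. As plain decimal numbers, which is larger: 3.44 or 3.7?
3.7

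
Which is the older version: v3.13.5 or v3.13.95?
v3.13.5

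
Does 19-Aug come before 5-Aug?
No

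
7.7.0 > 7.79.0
False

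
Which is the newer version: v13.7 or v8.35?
v13.7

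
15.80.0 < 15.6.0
False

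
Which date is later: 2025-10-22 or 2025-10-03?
2025-10-22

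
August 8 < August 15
True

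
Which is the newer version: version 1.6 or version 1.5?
version 1.6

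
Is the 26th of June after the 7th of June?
Yes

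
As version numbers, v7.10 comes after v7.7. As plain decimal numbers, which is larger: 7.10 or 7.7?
7.7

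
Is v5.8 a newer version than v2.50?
Yes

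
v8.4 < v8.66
True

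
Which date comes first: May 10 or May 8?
May 8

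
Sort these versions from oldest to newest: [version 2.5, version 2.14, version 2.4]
[version 2.4, version 2.5, version 2.14]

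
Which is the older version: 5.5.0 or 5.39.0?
5.5.0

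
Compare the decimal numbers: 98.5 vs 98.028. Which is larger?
98.5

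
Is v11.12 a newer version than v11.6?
Yes. Version numbers are compared segment by segment as integers, not as decimals: minor version 12 > 6, so v11.12 > v11.6 (even though the decimal 11.12 < 11.6).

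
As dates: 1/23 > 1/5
True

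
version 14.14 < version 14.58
True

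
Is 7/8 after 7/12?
No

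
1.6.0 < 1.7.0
True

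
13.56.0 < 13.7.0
False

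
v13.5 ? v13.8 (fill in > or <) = <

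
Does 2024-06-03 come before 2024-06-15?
Yes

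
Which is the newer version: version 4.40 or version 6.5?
version 6.5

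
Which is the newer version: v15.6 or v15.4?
v15.6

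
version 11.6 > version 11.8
False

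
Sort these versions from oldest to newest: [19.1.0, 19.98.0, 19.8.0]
[19.1.0, 19.8.0, 19.98.0]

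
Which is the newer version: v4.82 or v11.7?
v11.7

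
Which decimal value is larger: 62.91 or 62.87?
62.91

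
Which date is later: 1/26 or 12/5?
12/5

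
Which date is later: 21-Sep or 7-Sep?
21-Sep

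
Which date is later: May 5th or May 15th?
May 15th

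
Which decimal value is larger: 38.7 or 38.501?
38.7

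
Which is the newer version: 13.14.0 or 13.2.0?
13.14.0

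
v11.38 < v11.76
True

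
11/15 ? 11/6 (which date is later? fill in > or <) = >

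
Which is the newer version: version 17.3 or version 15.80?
version 17.3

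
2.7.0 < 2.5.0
False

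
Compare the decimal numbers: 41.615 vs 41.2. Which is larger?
41.615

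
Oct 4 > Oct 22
False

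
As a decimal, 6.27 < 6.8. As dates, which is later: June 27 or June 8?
June 27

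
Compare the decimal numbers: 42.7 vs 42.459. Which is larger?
42.7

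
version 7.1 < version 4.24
False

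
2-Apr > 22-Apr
False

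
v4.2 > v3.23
True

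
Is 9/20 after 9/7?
Yes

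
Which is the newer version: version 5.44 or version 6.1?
version 6.1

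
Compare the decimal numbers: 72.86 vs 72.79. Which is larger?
72.86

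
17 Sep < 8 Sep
False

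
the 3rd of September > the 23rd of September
False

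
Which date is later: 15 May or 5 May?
15 May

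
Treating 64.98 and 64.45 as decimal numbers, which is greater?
64.98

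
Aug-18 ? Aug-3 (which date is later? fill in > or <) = >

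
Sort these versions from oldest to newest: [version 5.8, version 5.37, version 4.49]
[version 4.49, version 5.8, version 5.37]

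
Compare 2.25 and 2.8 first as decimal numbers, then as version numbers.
As decimals: 2.25 < 2.8. As versions: v2.25 > v2.8 (minor version 25 > 8).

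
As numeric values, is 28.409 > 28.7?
False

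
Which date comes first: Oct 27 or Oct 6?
Oct 6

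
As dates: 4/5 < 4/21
True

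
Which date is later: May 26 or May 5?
May 26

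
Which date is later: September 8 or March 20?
September 8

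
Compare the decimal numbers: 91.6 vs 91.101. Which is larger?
91.6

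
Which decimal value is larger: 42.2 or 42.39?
42.39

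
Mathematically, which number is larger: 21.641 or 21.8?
21.8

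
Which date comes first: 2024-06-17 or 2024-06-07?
2024-06-07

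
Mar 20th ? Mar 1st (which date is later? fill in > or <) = >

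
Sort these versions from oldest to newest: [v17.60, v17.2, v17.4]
[v17.2, v17.4, v17.60]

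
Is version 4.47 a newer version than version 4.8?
Yes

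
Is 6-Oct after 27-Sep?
Yes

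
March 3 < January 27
False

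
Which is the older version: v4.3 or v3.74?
v3.74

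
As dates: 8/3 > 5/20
True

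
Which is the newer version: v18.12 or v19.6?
v19.6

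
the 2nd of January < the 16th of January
True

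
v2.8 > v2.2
True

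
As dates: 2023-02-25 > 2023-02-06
True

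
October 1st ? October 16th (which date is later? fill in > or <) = <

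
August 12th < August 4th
False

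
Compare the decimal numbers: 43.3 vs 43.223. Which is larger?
43.3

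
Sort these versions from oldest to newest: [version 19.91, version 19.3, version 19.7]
[version 19.3, version 19.7, version 19.91]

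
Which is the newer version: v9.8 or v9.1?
v9.8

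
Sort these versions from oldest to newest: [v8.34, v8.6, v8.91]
[v8.6, v8.34, v8.91]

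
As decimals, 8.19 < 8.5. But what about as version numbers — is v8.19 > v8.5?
True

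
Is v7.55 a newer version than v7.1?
Yes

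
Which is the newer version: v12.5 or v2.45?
v12.5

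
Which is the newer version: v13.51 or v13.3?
v13.51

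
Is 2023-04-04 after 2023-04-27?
No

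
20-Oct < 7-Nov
True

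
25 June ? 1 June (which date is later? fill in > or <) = >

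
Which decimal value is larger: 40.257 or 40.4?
40.4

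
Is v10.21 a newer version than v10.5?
Yes. Version numbers are compared segment by segment as integers, not as decimals: minor version 21 > 5, so v10.21 > v10.5 (even though the decimal 10.21 < 10.5).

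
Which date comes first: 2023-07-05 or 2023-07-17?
2023-07-05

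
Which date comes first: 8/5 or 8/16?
8/5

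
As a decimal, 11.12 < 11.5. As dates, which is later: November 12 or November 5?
November 12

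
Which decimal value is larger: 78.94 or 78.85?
78.94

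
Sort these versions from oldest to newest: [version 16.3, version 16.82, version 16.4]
[version 16.3, version 16.4, version 16.82]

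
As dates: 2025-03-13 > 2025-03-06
True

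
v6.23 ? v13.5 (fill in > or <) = <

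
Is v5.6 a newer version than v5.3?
Yes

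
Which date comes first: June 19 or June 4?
June 4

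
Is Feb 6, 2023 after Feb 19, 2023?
No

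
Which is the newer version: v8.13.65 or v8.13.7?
v8.13.65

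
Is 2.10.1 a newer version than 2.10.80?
No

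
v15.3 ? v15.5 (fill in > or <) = <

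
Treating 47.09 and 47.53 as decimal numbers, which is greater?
47.53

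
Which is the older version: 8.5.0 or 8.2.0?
8.2.0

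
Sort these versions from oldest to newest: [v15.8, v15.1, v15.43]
[v15.1, v15.8, v15.43]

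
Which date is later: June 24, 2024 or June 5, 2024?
June 24, 2024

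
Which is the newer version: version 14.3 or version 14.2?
version 14.3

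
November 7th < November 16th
True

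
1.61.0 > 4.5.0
False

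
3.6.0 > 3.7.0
False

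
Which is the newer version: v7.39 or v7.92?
v7.92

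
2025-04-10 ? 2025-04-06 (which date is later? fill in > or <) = >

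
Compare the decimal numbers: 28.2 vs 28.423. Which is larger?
28.423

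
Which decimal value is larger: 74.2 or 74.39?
74.39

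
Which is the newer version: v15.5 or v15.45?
v15.45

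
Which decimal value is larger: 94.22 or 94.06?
94.22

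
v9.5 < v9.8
True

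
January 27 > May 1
False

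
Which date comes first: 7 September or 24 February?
24 February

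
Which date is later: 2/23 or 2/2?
2/23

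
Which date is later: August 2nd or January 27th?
August 2nd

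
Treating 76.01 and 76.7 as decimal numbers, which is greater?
76.7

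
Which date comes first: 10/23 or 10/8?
10/8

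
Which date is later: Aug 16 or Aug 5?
Aug 16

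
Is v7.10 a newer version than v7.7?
Yes. Version numbers are compared segment by segment as integers, not as decimals: minor version 10 > 7, so v7.10 > v7.7 (even though the decimal 7.10 < 7.7).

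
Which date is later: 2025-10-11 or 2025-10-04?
2025-10-11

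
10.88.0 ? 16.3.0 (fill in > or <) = <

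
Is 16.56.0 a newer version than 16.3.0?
Yes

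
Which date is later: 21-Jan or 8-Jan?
21-Jan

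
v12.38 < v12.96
True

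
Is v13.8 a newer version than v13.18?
No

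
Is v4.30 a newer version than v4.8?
Yes. Version numbers are compared segment by segment as integers, not as decimals: minor version 30 > 8, so v4.30 > v4.8 (even though the decimal 4.30 < 4.8).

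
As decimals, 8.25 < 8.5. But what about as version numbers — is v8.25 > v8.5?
True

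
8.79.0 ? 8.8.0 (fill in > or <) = >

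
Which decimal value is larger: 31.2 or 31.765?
31.765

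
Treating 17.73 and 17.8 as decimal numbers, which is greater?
17.8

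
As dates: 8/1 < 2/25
False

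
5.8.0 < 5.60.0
True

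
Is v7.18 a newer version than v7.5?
Yes. Version numbers are compared segment by segment as integers, not as decimals: minor version 18 > 5, so v7.18 > v7.5 (even though the decimal 7.18 < 7.5).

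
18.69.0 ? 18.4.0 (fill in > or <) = >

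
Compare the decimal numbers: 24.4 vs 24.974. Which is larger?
24.974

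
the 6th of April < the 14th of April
True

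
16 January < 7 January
False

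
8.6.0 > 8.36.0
False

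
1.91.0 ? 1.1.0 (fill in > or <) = >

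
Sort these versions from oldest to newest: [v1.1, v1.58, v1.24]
[v1.1, v1.24, v1.58]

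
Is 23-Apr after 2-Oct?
No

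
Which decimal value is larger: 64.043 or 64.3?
64.3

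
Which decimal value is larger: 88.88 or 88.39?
88.88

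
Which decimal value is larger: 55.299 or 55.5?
55.5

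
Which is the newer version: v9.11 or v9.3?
v9.11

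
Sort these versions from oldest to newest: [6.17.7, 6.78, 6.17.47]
[6.17.7, 6.17.47, 6.78]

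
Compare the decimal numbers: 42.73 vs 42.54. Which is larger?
42.73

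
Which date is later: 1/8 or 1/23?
1/23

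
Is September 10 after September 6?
Yes. Day 10 comes after day 6 in September — this is a date comparison, not a decimal one (the decimal 9.10 would be smaller than 9.6).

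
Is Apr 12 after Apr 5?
Yes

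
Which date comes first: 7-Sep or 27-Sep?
7-Sep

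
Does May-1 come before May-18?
Yes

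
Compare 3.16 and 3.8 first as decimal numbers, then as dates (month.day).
As decimals: 3.16 < 3.8. As dates: 3/16 is later than 3/8 (day 16 > day 8).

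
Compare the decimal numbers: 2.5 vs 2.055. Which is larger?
2.5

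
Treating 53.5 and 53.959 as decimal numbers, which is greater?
53.959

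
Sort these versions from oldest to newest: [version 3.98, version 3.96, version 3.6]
[version 3.6, version 3.96, version 3.98]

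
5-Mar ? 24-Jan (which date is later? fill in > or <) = >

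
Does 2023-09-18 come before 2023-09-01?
No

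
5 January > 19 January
False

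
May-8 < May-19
True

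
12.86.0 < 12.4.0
False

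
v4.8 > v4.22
False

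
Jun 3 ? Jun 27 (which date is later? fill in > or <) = <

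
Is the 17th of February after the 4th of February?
Yes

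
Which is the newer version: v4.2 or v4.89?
v4.89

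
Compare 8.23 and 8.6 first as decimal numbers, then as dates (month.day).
As decimals: 8.23 < 8.6. As dates: 8/23 is later than 8/6 (day 23 > day 6).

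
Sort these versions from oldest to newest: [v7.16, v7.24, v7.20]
[v7.16, v7.20, v7.24]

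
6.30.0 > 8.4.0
False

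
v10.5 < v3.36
False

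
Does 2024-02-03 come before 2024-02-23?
Yes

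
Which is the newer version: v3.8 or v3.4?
v3.8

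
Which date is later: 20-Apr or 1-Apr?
20-Apr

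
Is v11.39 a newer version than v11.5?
Yes. Version numbers are compared segment by segment as integers, not as decimals: minor version 39 > 5, so v11.39 > v11.5 (even though the decimal 11.39 < 11.5).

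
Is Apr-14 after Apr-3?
Yes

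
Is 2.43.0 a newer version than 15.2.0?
No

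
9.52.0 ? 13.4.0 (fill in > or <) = <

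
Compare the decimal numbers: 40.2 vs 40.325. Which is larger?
40.325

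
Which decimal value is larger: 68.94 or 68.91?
68.94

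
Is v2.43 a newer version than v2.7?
Yes. Version numbers are compared segment by segment as integers, not as decimals: minor version 43 > 7, so v2.43 > v2.7 (even though the decimal 2.43 < 2.7).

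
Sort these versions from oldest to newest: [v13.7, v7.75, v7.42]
[v7.42, v7.75, v13.7]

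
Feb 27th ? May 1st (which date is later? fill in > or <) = <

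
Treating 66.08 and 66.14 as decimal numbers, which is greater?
66.14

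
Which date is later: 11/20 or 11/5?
11/20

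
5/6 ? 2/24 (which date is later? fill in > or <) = >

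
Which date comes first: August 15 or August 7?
August 7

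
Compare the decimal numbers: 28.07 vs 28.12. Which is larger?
28.12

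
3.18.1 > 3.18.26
False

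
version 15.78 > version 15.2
True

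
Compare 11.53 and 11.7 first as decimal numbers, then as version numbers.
As decimals: 11.53 < 11.7. As versions: v11.53 > v11.7 (minor version 53 > 7).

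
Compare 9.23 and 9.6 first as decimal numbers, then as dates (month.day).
As decimals: 9.23 < 9.6. As dates: 9/23 is later than 9/6 (day 23 > day 6).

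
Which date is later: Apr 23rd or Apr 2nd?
Apr 23rd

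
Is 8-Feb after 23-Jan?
Yes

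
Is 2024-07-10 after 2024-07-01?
Yes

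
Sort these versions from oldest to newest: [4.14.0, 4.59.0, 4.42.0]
[4.14.0, 4.42.0, 4.59.0]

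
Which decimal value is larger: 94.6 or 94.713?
94.713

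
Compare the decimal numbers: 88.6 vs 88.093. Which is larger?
88.6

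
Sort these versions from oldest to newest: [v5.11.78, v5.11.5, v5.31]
[v5.11.5, v5.11.78, v5.31]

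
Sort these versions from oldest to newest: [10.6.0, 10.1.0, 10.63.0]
[10.1.0, 10.6.0, 10.63.0]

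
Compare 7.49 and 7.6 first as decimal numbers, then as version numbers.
As decimals: 7.49 < 7.6. As versions: v7.49 > v7.6 (minor version 49 > 6).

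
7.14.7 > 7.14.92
False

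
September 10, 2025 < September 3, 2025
False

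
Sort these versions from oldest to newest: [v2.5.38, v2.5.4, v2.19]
[v2.5.4, v2.5.38, v2.19]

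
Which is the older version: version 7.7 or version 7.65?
version 7.7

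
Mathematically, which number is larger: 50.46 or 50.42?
50.46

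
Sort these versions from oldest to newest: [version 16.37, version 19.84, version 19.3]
[version 16.37, version 19.3, version 19.84]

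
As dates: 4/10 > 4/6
True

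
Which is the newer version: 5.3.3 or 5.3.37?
5.3.37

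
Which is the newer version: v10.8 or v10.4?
v10.8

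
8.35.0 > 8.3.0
True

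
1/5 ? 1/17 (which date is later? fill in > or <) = <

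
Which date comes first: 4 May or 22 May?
4 May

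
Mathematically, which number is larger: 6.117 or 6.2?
6.2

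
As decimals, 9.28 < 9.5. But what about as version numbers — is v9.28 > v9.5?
True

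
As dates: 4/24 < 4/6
False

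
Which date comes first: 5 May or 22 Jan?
22 Jan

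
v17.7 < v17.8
True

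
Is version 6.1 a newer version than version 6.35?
No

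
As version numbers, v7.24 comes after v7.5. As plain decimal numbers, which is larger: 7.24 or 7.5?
7.5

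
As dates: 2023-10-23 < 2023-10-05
False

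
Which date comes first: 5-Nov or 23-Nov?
5-Nov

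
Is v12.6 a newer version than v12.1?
Yes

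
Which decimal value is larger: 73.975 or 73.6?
73.975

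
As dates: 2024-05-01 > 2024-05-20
False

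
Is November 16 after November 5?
Yes. Day 16 comes after day 5 in November — this is a date comparison, not a decimal one (the decimal 11.16 would be smaller than 11.5).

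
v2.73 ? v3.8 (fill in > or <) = <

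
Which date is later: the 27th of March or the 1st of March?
the 27th of March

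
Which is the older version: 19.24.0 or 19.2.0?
19.2.0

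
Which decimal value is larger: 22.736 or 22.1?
22.736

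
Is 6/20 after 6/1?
Yes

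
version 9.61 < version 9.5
False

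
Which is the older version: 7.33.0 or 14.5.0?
7.33.0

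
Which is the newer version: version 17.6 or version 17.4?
version 17.6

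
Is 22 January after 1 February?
No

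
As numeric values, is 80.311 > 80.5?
False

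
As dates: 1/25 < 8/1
True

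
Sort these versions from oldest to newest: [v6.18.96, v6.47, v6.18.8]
[v6.18.8, v6.18.96, v6.47]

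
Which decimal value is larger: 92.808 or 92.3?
92.808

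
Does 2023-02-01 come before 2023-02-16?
Yes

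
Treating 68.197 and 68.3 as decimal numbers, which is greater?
68.3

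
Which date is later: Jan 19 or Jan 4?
Jan 19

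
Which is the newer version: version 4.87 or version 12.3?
version 12.3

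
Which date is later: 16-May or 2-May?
16-May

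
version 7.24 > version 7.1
True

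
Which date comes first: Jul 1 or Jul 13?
Jul 1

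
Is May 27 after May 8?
Yes. Day 27 comes after day 8 in May — this is a date comparison, not a decimal one (the decimal 5.27 would be smaller than 5.8).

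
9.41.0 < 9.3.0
False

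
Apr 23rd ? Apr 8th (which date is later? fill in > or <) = >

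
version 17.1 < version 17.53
True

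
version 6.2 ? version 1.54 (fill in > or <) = >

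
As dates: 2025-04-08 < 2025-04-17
True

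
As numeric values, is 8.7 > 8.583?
True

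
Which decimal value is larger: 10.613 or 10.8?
10.8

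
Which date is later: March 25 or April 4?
April 4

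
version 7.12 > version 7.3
True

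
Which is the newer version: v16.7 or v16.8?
v16.8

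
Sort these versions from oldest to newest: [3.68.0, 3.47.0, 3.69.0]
[3.47.0, 3.68.0, 3.69.0]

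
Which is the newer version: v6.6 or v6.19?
v6.19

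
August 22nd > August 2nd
True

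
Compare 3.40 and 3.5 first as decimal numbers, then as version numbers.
As decimals: 3.40 < 3.5. As versions: v3.40 > v3.5 (minor version 40 > 5).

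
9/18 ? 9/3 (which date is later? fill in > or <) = >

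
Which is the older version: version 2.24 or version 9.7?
version 2.24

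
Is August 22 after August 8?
Yes. Day 22 comes after day 8 in August — this is a date comparison, not a decimal one (the decimal 8.22 would be smaller than 8.8).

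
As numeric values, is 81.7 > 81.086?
True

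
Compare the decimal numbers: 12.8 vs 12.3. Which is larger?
12.8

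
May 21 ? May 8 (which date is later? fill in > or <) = >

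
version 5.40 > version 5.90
False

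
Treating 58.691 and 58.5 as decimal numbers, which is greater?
58.691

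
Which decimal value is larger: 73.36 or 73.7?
73.7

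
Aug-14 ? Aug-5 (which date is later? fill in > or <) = >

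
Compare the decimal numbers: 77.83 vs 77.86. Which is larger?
77.86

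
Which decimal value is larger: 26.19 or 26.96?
26.96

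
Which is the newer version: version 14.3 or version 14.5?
version 14.5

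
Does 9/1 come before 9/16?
Yes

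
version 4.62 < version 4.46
False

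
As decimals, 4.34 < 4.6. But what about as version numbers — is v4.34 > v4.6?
True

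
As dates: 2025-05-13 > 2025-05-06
True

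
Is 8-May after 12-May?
No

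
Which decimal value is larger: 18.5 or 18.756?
18.756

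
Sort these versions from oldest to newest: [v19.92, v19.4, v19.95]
[v19.4, v19.92, v19.95]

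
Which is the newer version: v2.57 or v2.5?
v2.57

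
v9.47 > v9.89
False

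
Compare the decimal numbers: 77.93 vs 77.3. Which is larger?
77.93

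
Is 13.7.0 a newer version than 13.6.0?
Yes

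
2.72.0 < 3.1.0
True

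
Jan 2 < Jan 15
True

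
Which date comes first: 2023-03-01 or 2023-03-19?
2023-03-01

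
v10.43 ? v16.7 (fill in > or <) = <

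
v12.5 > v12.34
False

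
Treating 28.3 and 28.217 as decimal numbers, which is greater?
28.3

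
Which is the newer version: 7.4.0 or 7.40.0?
7.40.0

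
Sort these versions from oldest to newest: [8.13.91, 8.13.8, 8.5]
[8.5, 8.13.8, 8.13.91]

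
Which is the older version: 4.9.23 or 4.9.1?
4.9.1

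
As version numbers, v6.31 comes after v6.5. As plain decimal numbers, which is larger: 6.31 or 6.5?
6.5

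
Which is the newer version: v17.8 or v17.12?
v17.12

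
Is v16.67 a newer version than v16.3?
Yes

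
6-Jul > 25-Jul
False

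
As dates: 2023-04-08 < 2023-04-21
True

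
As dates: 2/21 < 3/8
True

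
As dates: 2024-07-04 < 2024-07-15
True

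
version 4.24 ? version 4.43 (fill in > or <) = <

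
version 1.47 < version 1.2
False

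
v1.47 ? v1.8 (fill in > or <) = >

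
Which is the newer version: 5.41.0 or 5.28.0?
5.41.0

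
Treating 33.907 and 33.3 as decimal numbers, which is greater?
33.907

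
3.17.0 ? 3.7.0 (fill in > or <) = >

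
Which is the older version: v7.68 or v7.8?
v7.8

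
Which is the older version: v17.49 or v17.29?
v17.29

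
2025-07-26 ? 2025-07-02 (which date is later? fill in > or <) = >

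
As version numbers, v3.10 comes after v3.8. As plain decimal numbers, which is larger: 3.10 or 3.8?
3.8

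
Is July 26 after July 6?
Yes. Day 26 comes after day 6 in July — this is a date comparison, not a decimal one (the decimal 7.26 would be smaller than 7.6).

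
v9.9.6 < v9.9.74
True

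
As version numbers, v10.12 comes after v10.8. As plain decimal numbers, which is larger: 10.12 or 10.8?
10.8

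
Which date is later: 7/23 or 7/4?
7/23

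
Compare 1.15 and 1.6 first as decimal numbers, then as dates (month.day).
As decimals: 1.15 < 1.6. As dates: 1/15 is later than 1/6 (day 15 > day 6).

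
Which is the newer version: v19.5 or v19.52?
v19.52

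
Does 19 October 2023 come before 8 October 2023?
No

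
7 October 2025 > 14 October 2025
False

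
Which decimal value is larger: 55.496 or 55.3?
55.496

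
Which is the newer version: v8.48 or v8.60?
v8.60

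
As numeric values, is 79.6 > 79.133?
True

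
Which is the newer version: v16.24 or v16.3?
v16.24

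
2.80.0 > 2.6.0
True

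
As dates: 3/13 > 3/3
True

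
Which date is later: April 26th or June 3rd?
June 3rd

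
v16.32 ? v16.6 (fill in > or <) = >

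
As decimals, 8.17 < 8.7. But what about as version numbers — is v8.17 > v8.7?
True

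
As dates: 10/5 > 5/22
True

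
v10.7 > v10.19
False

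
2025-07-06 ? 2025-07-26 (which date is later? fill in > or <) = <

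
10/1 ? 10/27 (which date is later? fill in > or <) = <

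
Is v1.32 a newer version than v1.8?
Yes. Version numbers are compared segment by segment as integers, not as decimals: minor version 32 > 8, so v1.32 > v1.8 (even though the decimal 1.32 < 1.8).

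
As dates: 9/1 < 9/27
True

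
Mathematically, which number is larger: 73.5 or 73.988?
73.988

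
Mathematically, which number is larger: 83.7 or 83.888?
83.888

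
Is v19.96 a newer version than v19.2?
Yes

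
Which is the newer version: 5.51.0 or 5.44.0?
5.51.0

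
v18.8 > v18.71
False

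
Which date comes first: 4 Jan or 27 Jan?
4 Jan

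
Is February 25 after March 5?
No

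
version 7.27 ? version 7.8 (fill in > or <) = >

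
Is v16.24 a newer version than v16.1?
Yes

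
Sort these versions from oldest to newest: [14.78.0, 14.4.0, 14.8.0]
[14.4.0, 14.8.0, 14.78.0]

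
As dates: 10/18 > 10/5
True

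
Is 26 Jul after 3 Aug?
No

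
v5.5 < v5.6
True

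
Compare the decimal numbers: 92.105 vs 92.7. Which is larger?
92.7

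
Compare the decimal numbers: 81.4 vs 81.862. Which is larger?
81.862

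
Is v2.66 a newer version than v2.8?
Yes. Version numbers are compared segment by segment as integers, not as decimals: minor version 66 > 8, so v2.66 > v2.8 (even though the decimal 2.66 < 2.8).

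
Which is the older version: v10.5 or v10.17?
v10.5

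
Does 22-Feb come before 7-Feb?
No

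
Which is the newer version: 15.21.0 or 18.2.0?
18.2.0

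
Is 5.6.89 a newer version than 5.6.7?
Yes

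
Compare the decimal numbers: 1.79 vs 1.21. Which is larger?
1.79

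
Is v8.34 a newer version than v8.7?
Yes. Version numbers are compared segment by segment as integers, not as decimals: minor version 34 > 7, so v8.34 > v8.7 (even though the decimal 8.34 < 8.7).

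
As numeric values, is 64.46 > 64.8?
False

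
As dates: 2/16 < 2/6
False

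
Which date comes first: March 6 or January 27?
January 27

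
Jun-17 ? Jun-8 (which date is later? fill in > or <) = >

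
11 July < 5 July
False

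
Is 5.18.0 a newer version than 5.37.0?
No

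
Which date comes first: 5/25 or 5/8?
5/8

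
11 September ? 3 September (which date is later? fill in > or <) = >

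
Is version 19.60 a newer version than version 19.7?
Yes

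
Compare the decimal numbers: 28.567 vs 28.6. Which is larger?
28.6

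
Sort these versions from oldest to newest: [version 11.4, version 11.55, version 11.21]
[version 11.4, version 11.21, version 11.55]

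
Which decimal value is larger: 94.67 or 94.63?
94.67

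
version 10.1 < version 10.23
True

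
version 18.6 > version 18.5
True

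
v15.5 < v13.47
False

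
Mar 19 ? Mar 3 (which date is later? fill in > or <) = >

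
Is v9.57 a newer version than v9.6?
Yes. Version numbers are compared segment by segment as integers, not as decimals: minor version 57 > 6, so v9.57 > v9.6 (even though the decimal 9.57 < 9.6).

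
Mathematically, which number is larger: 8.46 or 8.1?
8.46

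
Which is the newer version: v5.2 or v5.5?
v5.5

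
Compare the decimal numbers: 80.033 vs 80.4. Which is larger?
80.4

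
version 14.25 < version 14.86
True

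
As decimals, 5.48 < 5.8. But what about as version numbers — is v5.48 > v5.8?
True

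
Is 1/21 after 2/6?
No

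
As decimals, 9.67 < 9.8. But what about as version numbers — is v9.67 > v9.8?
True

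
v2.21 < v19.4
True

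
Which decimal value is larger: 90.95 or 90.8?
90.95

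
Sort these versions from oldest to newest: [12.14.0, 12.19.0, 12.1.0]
[12.1.0, 12.14.0, 12.19.0]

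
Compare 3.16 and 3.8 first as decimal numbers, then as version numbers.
As decimals: 3.16 < 3.8. As versions: v3.16 > v3.8 (minor version 16 > 8).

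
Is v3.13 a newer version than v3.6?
Yes. Version numbers are compared segment by segment as integers, not as decimals: minor version 13 > 6, so v3.13 > v3.6 (even though the decimal 3.13 < 3.6).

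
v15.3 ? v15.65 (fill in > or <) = <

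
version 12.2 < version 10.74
False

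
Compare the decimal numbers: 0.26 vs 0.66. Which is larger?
0.66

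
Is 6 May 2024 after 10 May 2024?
No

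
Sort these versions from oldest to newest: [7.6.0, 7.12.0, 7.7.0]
[7.6.0, 7.7.0, 7.12.0]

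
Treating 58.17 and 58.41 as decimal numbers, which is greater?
58.41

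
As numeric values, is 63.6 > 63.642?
False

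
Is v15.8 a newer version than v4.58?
Yes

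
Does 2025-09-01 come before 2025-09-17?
Yes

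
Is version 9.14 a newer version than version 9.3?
Yes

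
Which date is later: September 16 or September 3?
September 16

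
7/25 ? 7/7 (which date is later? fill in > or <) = >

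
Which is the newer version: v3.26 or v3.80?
v3.80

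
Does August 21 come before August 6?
No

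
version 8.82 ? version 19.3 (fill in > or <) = <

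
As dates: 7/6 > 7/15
False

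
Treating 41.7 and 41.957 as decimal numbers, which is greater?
41.957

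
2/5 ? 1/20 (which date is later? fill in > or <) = >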